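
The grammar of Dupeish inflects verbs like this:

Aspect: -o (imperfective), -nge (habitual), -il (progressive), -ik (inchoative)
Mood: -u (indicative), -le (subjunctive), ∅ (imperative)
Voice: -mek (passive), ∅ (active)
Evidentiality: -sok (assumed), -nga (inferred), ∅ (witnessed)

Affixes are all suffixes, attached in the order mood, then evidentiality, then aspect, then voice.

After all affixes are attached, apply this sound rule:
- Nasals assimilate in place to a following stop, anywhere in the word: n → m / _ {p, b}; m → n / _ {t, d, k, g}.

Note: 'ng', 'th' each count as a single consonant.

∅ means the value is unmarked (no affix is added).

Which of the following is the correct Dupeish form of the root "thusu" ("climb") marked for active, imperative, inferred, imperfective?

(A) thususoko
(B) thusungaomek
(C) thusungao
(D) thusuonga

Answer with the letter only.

mood = imperative: zero marking, form stays thusu.
Attach evidentiality inferred -nga → thusunga.
Attach aspect imperfective -o → thusungao.
voice = active: zero marking, form stays thusungao.
Nasal assimilation: no change.
So the correct form is thusungao, option (C).
(A) thususoko is wrong: it uses assumed instead of inferred for evidentiality.
(B) thusungaomek is wrong: it uses passive instead of active for voice.
(D) thusuonga is wrong: it has the affixes in the wrong order.

C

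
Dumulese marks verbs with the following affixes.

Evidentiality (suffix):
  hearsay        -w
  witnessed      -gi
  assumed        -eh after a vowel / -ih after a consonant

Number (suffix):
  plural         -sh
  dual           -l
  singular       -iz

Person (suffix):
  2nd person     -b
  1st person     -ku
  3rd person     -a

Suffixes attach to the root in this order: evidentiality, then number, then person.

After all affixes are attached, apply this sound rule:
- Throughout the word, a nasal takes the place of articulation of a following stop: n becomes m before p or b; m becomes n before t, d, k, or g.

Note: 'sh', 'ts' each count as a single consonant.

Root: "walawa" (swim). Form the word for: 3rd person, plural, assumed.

Attach evidentiality assumed -eh (after vowel 'a') → walawaeh.
Attach number plural -sh → walawaehsh.
Attach person 3rd person -a → walawaehsha.
Nasal assimilation: no change.

walawaehsha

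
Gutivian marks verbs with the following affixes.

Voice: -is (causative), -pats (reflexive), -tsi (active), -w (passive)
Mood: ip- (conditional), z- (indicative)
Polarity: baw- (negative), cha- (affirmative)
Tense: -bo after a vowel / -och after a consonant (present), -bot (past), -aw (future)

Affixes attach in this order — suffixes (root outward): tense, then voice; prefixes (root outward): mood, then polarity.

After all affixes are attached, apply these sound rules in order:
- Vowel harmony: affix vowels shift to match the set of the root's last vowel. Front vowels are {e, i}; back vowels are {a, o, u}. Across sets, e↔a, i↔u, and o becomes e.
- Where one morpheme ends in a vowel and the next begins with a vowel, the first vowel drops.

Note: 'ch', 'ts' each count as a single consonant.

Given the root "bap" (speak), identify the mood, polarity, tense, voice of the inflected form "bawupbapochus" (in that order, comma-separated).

Segment: baw-ip-bap-och-is.
mood: ip- → conditional.
polarity: baw- → negative.
tense: -bo/och → present.
voice: -is → causative.

conditional, negative, present, causative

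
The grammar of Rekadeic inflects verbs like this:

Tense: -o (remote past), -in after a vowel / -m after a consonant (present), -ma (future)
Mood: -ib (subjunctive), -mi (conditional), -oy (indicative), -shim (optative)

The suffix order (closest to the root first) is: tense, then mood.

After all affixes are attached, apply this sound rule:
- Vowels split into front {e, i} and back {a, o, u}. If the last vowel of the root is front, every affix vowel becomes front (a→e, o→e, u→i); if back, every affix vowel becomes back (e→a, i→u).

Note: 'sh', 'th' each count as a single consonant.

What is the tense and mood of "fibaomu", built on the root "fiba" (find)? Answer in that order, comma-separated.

remote past, conditional

Segment: fiba-o-mi.
tense: -o → remote past.
mood: -mi → conditional.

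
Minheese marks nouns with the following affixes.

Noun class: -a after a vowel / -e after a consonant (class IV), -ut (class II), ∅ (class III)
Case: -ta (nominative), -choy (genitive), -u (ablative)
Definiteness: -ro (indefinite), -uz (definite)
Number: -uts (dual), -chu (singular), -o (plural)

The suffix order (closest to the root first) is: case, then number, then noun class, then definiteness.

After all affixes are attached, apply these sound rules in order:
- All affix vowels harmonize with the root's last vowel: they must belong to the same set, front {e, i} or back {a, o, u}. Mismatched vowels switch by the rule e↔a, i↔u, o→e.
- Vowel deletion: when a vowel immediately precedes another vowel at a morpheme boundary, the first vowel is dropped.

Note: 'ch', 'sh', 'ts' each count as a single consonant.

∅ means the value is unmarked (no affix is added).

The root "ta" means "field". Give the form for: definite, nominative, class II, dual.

tatutsutuz

Attach case nominative -ta → tata.
Attach number dual -uts → tatauts.
Attach noun class class II -ut → tatautsut.
Attach definiteness definite -uz → tatautsutuz.
Vowel harmony: no change.
Apply vowel deletion: tatautsutuz → tatutsutuz.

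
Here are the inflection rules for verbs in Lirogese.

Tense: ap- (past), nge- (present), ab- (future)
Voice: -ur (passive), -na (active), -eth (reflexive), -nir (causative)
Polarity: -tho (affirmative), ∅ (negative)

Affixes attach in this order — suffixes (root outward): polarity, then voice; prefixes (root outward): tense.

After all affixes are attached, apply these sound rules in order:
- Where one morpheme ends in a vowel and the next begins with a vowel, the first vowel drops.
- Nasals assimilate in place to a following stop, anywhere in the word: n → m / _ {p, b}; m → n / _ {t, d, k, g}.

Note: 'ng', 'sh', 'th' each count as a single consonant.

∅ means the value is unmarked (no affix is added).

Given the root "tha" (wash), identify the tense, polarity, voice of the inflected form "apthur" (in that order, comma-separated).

past, negative, passive

Segment: ap-tha-ur.
tense: ap- → past.
polarity: ∅ → negative.
voice: -ur → passive.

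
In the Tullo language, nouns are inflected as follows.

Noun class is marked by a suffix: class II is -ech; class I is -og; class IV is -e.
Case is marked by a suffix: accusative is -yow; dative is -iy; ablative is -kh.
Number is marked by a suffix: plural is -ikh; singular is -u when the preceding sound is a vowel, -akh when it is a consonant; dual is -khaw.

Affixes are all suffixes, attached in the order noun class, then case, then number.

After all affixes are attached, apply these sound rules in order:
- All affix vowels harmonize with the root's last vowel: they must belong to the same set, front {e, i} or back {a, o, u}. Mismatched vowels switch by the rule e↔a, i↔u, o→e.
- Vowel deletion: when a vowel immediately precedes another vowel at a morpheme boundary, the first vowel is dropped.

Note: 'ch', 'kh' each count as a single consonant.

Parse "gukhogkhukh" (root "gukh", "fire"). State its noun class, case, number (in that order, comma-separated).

Segment: gukh-og-kh-ikh.
noun class: -og → class I.
case: -kh → ablative.
number: -ikh → plural.

class I, ablative, plural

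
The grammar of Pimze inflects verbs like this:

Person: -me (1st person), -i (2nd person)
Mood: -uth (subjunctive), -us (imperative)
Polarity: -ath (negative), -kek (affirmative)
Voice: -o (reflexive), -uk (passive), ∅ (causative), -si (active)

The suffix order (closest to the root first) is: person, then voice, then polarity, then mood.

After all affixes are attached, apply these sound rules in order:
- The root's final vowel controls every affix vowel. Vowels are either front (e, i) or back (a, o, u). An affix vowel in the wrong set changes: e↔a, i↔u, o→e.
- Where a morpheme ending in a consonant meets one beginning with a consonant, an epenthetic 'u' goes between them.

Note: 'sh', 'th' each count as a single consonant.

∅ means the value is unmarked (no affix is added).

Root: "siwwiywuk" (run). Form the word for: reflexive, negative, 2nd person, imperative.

siwwiywukuoathus

Attach person 2nd person -i → siwwiywuki.
Attach voice reflexive -o → siwwiywukio.
Attach polarity negative -ath → siwwiywukioath.
Attach mood imperative -us → siwwiywukioathus.
Apply vowel harmony: siwwiywukioathus → siwwiywukuoathus.
Epenthesis: no change.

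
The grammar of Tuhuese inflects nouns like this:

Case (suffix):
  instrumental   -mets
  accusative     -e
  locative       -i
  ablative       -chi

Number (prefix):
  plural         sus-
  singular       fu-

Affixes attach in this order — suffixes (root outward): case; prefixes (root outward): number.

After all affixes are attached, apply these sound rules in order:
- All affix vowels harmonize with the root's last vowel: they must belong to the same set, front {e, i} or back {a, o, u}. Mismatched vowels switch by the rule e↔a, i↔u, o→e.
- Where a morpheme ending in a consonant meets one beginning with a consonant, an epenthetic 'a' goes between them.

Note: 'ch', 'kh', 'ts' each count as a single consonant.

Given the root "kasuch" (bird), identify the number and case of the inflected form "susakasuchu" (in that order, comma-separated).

plural, locative

Segment: sus-kasuch-i.
number: sus- → plural.
case: -i → locative.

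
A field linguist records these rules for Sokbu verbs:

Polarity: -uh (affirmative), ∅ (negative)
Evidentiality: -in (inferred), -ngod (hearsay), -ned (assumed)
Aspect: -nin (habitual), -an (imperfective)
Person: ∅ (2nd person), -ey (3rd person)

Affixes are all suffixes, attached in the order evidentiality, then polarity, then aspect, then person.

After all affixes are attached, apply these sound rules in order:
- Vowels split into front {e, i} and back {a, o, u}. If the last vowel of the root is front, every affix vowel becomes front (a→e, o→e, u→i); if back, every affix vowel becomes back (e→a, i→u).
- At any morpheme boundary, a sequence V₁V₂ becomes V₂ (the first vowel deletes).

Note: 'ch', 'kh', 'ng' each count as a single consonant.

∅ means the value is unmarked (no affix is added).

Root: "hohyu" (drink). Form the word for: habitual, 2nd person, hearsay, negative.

hohyungodnun

Attach evidentiality hearsay -ngod → hohyungod.
polarity = negative: zero marking, form stays hohyungod.
Attach aspect habitual -nin → hohyungodnin.
person = 2nd person: zero marking, form stays hohyungodnin.
Apply vowel harmony: hohyungodnin → hohyungodnun.
Vowel deletion: no change.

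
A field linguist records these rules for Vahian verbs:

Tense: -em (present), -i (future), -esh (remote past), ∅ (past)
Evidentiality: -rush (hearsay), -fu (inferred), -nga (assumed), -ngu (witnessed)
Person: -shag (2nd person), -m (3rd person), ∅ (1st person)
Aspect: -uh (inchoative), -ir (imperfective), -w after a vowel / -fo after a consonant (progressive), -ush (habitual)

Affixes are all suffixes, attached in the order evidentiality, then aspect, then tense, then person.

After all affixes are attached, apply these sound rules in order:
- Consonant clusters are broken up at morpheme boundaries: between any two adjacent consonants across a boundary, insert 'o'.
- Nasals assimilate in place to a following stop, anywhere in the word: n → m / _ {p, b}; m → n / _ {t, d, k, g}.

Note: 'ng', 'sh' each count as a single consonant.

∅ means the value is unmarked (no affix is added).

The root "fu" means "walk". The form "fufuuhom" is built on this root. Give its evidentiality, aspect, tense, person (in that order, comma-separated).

inferred, inchoative, past, 3rd person

Segment: fu-fu-uh-m.
evidentiality: -fu → inferred.
aspect: -uh → inchoative.
tense: ∅ → past.
person: -m → 3rd person.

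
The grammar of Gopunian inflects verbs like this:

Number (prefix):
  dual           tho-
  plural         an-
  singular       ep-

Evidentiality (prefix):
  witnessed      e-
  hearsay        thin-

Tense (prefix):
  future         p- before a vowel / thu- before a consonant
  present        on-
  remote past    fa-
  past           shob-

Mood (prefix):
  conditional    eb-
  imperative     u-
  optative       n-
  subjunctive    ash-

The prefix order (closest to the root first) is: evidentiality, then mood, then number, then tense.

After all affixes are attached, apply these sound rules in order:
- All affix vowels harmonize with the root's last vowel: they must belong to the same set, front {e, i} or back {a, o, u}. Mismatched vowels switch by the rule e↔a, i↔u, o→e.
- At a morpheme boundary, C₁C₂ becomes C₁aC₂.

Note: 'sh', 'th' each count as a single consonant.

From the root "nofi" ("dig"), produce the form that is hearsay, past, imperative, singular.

shebepithinanofi

Attach evidentiality hearsay thin- → thinnofi.
Attach mood imperative u- → uthinnofi.
Attach number singular ep- → eputhinnofi.
Attach tense past shob- → shobeputhinnofi.
Apply vowel harmony: shobeputhinnofi → shebepithinnofi.
Apply epenthesis: shebepithinnofi → shebepithinanofi.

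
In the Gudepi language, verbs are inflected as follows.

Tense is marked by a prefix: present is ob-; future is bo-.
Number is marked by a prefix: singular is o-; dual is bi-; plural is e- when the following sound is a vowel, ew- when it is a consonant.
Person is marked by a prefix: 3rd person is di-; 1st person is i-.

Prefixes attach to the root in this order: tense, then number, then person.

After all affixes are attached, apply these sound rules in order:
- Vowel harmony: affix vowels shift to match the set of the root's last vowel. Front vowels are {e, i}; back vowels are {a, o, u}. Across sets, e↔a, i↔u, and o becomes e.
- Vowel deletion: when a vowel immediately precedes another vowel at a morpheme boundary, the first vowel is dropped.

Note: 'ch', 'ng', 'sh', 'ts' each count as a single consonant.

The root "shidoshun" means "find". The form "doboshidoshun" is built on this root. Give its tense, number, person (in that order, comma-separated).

future, singular, 3rd person

Segment: di-o-bo-shidoshun.
tense: bo- → future.
number: o- → singular.
person: di- → 3rd person.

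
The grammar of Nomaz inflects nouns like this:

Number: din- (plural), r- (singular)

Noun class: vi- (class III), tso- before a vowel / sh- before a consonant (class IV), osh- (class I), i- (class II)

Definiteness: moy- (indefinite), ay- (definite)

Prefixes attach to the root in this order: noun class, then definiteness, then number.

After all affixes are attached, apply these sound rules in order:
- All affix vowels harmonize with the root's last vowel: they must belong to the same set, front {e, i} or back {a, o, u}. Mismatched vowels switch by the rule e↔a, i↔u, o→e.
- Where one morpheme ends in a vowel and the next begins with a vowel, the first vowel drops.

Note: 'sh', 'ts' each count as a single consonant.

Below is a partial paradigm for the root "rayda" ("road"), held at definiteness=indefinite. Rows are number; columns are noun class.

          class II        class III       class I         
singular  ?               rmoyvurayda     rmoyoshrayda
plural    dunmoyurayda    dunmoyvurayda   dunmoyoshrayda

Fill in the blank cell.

Attach noun class class II i- → irayda.
Attach definiteness indefinite moy- → moyirayda.
Attach number singular r- → rmoyirayda.
Apply vowel harmony: rmoyirayda → rmoyurayda.
Vowel deletion: no change.

rmoyurayda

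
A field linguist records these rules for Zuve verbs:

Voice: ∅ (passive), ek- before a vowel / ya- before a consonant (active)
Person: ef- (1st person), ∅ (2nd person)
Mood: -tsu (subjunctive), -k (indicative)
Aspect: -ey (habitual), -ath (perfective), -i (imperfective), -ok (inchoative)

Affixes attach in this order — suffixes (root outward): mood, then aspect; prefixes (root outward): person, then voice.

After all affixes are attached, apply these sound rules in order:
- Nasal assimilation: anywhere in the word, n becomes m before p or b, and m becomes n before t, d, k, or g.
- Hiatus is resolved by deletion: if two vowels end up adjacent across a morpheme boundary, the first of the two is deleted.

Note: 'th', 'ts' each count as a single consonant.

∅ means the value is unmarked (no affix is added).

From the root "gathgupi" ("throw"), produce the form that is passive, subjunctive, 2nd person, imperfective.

gathgupitsi

Attach mood subjunctive -tsu → gathgupitsu.
person = 2nd person: zero marking, form stays gathgupitsu.
Attach aspect imperfective -i → gathgupitsui.
voice = passive: zero marking, form stays gathgupitsui.
Nasal assimilation: no change.
Apply vowel deletion: gathgupitsui → gathgupitsi.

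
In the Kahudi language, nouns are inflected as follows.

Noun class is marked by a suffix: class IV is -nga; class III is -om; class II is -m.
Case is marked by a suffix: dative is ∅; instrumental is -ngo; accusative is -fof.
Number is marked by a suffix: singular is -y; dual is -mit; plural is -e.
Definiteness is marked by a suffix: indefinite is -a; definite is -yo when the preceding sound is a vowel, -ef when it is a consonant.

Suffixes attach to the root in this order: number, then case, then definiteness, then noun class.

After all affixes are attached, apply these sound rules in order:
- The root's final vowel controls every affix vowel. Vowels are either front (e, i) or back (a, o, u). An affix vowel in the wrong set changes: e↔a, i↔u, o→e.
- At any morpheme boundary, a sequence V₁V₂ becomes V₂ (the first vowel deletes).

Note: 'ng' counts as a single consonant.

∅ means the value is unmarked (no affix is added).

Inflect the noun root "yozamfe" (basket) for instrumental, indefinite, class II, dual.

Attach number dual -mit → yozamfemit.
Attach case instrumental -ngo → yozamfemitngo.
Attach definiteness indefinite -a → yozamfemitngoa.
Attach noun class class II -m → yozamfemitngoam.
Apply vowel harmony: yozamfemitngoam → yozamfemitngeem.
Apply vowel deletion: yozamfemitngeem → yozamfemitngem.

yozamfemitngem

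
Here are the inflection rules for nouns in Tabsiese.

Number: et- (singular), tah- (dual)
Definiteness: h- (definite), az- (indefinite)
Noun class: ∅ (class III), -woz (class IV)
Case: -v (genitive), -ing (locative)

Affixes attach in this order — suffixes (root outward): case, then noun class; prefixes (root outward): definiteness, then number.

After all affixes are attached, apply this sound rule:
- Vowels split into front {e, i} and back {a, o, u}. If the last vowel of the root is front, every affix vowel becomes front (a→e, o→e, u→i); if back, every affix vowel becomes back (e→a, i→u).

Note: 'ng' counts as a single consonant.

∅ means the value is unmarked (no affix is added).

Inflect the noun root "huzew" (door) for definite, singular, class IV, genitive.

Attach definiteness definite h- → hhuzew.
Attach case genitive -v → hhuzewv.
Attach noun class class IV -woz → hhuzewvwoz.
Attach number singular et- → ethhuzewvwoz.
Apply vowel harmony: ethhuzewvwoz → ethhuzewvwez.

ethhuzewvwez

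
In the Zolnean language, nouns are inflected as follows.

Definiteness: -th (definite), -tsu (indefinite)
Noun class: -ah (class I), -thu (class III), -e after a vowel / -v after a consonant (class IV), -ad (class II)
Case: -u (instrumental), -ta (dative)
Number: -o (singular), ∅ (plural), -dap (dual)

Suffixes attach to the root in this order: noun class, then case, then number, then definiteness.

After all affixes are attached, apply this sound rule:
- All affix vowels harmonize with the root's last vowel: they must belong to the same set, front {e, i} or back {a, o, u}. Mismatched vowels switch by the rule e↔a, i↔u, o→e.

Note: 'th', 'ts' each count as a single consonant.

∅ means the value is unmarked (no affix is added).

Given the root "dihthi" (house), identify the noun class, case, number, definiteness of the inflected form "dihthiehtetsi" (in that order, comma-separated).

Segment: dihthi-ah-ta-tsu.
noun class: -ah → class I.
case: -ta → dative.
number: ∅ → plural.
definiteness: -tsu → indefinite.

class I, dative, plural, indefinite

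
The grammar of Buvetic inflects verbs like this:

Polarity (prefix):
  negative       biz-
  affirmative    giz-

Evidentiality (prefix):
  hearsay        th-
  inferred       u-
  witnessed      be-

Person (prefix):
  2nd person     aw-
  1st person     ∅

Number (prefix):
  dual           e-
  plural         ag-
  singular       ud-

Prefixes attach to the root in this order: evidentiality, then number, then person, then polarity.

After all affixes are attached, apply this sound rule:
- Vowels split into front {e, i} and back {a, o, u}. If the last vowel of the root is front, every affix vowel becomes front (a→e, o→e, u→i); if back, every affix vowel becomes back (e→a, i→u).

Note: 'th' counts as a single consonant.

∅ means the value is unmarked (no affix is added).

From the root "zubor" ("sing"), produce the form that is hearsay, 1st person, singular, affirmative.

guzudthzubor

Attach evidentiality hearsay th- → thzubor.
Attach number singular ud- → udthzubor.
person = 1st person: zero marking, form stays udthzubor.
Attach polarity affirmative giz- → gizudthzubor.
Apply vowel harmony: gizudthzubor → guzudthzubor.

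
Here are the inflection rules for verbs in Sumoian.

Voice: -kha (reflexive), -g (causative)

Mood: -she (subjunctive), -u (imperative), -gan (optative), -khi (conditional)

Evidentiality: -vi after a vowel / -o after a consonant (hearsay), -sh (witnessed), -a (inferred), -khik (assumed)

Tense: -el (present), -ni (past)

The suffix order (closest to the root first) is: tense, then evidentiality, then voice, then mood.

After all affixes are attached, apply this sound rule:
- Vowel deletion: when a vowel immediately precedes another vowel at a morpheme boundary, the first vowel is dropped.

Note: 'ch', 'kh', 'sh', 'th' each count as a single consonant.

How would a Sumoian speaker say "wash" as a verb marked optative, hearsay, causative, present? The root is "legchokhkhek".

Attach tense present -el → legchokhkhekel.
Attach evidentiality hearsay -o (after consonant 'l') → legchokhkhekelo.
Attach voice causative -g → legchokhkhekelog.
Attach mood optative -gan → legchokhkhekeloggan.
Vowel deletion: no change.

legchokhkhekeloggan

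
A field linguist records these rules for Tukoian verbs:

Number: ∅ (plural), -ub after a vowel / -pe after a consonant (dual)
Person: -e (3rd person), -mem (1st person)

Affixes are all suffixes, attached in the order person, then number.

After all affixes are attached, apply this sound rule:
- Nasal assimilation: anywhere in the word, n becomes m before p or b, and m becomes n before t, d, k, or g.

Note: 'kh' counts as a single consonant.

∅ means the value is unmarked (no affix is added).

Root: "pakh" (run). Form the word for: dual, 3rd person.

pakheub

Attach person 3rd person -e → pakhe.
Attach number dual -ub (after vowel 'e') → pakheub.
Nasal assimilation: no change.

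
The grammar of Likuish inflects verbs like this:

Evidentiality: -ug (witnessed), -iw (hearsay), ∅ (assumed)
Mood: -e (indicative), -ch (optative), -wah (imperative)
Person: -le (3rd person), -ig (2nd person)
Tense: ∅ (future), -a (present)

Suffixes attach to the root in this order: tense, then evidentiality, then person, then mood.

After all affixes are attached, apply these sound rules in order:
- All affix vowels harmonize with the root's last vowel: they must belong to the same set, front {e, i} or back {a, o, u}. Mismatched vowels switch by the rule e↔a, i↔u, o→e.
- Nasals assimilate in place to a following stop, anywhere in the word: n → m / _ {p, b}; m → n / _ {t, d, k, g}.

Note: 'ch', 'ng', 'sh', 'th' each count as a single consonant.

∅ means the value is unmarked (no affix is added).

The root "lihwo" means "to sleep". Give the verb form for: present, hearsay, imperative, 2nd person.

Attach tense present -a → lihwoa.
Attach evidentiality hearsay -iw → lihwoaiw.
Attach person 2nd person -ig → lihwoaiwig.
Attach mood imperative -wah → lihwoaiwigwah.
Apply vowel harmony: lihwoaiwigwah → lihwoauwugwah.
Nasal assimilation: no change.

lihwoauwugwah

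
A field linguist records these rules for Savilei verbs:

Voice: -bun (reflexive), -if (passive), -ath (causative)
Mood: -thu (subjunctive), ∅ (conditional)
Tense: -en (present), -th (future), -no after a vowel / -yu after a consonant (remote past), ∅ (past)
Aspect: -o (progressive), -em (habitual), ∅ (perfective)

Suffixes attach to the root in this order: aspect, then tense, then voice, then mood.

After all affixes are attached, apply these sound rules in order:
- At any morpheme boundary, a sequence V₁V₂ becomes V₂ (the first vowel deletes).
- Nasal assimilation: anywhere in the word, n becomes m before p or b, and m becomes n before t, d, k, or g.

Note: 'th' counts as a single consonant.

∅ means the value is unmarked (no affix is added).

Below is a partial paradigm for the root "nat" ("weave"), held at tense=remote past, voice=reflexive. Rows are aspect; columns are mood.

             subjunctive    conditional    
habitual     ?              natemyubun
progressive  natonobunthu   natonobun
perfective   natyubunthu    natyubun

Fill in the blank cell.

Attach aspect habitual -em → natem.
Attach tense remote past -yu (after consonant 'm') → natemyu.
Attach voice reflexive -bun → natemyubun.
Attach mood subjunctive -thu → natemyubunthu.
Vowel deletion: no change.
Nasal assimilation: no change.

natemyubunthu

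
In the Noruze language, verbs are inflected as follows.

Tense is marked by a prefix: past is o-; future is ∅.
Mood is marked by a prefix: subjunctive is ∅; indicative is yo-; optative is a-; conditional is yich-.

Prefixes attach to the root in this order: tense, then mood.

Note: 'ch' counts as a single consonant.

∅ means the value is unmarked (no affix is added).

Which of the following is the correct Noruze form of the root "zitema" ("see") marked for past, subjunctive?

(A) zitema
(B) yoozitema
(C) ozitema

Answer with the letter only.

C

Attach tense past o- → ozitema.
mood = subjunctive: zero marking, form stays ozitema.
So the correct form is ozitema, option (C).
(A) zitema is wrong: it uses future instead of past for tense.
(B) yoozitema is wrong: it uses indicative instead of subjunctive for mood.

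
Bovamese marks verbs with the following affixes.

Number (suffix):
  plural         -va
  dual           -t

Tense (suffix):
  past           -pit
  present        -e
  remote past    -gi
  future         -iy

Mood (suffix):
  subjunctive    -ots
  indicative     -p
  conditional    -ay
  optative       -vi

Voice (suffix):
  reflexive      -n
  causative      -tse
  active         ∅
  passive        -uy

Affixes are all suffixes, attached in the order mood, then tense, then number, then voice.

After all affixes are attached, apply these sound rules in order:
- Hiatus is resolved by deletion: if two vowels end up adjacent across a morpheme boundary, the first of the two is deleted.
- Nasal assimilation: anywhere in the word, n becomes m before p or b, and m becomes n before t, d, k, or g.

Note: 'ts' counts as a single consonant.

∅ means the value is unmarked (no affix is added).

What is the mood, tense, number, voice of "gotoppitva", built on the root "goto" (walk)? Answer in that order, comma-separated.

Segment: goto-p-pit-va.
mood: -p → indicative.
tense: -pit → past.
number: -va → plural.
voice: ∅ → active.

indicative, past, plural, active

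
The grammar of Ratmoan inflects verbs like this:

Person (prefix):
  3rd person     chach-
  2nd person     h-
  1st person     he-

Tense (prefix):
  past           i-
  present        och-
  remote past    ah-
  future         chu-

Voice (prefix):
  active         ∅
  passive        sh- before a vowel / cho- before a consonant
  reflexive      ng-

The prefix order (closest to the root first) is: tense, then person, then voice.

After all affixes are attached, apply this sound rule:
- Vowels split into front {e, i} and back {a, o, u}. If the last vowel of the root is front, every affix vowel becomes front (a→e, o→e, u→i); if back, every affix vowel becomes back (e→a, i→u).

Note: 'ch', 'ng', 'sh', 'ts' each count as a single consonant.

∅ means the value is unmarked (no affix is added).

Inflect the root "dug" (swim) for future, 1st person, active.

hachudug

Attach tense future chu- → chudug.
Attach person 1st person he- → hechudug.
voice = active: zero marking, form stays hechudug.
Apply vowel harmony: hechudug → hachudug.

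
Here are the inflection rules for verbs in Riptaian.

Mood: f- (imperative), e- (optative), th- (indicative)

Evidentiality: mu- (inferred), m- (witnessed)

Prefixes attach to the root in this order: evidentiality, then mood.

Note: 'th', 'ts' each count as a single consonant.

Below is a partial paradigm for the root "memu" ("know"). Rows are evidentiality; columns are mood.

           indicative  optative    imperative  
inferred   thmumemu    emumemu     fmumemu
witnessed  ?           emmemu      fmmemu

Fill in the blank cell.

thmmemu

Attach evidentiality witnessed m- → mmemu.
Attach mood indicative th- → thmmemu.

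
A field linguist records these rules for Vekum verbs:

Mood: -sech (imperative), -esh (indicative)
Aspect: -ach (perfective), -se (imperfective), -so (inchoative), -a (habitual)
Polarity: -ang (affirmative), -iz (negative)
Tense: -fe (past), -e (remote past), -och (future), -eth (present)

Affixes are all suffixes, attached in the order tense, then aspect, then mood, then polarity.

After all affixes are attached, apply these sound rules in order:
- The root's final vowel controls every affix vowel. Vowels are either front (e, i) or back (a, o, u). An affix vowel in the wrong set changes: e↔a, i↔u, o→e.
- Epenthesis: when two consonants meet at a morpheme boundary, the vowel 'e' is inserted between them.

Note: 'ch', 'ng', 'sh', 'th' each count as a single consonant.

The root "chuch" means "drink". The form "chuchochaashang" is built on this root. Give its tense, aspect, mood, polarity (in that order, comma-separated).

future, habitual, indicative, affirmative

Segment: chuch-och-a-esh-ang.
tense: -och → future.
aspect: -a → habitual.
mood: -esh → indicative.
polarity: -ang → affirmative.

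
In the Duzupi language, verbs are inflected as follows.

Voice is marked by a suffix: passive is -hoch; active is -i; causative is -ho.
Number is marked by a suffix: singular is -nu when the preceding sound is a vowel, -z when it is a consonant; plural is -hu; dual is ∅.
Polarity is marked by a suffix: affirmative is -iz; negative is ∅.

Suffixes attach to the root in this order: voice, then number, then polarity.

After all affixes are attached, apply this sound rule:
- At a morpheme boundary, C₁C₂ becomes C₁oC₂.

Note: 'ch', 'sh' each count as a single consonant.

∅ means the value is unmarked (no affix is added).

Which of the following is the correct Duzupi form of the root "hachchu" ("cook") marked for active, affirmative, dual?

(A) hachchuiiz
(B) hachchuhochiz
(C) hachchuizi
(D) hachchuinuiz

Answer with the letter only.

Attach voice active -i → hachchui.
number = dual: zero marking, form stays hachchui.
Attach polarity affirmative -iz → hachchuiiz.
Epenthesis: no change.
So the correct form is hachchuiiz, option (A).
(C) hachchuizi is wrong: it has the affixes in the wrong order.
(B) hachchuhochiz is wrong: it uses passive instead of active for voice.
(D) hachchuinuiz is wrong: it uses singular instead of dual for number.

A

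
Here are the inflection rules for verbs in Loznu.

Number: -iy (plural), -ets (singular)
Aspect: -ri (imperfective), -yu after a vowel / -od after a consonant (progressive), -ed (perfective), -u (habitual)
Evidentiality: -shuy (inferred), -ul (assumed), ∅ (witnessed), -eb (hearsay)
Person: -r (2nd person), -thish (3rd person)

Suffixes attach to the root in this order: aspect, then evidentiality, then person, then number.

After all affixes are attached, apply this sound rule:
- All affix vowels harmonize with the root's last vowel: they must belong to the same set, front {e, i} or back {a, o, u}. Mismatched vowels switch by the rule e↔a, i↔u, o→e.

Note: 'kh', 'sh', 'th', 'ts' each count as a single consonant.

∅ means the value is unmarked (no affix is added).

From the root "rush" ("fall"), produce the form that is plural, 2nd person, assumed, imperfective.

Attach aspect imperfective -ri → rushri.
Attach evidentiality assumed -ul → rushriul.
Attach person 2nd person -r → rushriulr.
Attach number plural -iy → rushriulriy.
Apply vowel harmony: rushriulriy → rushruulruy.

rushruulruy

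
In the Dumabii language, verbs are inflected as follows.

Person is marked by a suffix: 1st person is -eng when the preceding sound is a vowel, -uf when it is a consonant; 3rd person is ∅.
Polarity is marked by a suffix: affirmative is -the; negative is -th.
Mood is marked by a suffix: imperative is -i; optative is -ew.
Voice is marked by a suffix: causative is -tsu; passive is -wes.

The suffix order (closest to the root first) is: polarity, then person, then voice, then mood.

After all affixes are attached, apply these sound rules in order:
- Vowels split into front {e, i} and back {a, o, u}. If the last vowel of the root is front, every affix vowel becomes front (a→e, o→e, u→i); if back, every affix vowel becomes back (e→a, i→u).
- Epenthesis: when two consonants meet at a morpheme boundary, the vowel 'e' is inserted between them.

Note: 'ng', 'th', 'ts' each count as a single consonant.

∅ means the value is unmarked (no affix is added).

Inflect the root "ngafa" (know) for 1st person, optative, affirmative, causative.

Attach polarity affirmative -the → ngafathe.
Attach person 1st person -eng (after vowel 'e') → ngafatheeng.
Attach voice causative -tsu → ngafatheengtsu.
Attach mood optative -ew → ngafatheengtsuew.
Apply vowel harmony: ngafatheengtsuew → ngafathaangtsuaw.
Apply epenthesis: ngafathaangtsuaw → ngafathaangetsuaw.

ngafathaangetsuaw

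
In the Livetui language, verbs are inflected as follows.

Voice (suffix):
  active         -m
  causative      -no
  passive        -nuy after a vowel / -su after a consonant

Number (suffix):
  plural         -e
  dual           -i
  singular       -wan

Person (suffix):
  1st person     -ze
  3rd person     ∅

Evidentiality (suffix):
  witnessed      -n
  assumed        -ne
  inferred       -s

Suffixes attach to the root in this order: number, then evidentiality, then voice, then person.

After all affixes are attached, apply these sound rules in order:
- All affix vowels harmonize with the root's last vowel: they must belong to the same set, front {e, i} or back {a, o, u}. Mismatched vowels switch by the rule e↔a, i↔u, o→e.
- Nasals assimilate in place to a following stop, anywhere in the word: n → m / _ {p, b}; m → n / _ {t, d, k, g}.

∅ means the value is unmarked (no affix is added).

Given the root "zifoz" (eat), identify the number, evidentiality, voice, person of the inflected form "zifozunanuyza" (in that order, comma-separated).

dual, assumed, passive, 1st person

Segment: zifoz-i-ne-nuy-ze.
number: -i → dual.
evidentiality: -ne → assumed.
voice: -nuy/su → passive.
person: -ze → 1st person.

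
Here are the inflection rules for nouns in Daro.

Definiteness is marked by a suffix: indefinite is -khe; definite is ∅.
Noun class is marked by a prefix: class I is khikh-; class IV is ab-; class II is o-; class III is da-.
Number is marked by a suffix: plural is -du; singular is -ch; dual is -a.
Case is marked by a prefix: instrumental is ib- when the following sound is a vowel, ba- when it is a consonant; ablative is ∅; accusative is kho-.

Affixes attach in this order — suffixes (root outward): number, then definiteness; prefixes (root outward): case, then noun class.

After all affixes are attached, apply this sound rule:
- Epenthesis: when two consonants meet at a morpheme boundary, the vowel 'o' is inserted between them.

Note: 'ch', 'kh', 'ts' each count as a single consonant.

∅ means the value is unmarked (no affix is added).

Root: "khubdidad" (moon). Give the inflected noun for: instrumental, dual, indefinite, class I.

khikhobakhubdidadakhe

Attach number dual -a → khubdidada.
Attach case instrumental ba- (before consonant 'kh') → bakhubdidada.
Attach noun class class I khikh- → khikhbakhubdidada.
Attach definiteness indefinite -khe → khikhbakhubdidadakhe.
Apply epenthesis: khikhbakhubdidadakhe → khikhobakhubdidadakhe.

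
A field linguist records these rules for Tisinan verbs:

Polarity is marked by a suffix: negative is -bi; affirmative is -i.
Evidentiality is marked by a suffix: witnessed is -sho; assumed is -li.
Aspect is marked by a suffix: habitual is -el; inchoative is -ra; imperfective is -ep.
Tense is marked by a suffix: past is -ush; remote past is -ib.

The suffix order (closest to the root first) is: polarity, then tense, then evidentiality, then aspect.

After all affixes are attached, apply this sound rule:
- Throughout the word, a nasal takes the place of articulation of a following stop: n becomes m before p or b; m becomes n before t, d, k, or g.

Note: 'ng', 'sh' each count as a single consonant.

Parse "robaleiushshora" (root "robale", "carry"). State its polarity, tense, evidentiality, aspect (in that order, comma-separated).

Segment: robale-i-ush-sho-ra.
polarity: -i → affirmative.
tense: -ush → past.
evidentiality: -sho → witnessed.
aspect: -ra → inchoative.

affirmative, past, witnessed, inchoative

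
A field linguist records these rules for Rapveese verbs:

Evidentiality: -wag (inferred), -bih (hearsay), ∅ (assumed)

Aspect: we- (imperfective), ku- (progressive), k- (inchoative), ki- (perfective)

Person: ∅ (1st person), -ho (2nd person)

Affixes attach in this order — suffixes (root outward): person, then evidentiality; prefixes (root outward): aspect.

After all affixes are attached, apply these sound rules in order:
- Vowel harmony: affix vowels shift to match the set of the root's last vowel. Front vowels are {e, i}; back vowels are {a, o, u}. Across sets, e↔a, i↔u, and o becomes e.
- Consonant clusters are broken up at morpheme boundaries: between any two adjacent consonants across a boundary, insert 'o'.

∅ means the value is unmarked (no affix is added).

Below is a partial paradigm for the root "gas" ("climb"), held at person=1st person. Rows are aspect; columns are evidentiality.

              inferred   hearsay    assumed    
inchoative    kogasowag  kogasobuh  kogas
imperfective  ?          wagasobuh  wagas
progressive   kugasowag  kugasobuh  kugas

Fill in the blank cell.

wagasowag

person = 1st person: zero marking, form stays gas.
Attach aspect imperfective we- → wegas.
Attach evidentiality inferred -wag → wegaswag.
Apply vowel harmony: wegaswag → wagaswag.
Apply epenthesis: wagaswag → wagasowag.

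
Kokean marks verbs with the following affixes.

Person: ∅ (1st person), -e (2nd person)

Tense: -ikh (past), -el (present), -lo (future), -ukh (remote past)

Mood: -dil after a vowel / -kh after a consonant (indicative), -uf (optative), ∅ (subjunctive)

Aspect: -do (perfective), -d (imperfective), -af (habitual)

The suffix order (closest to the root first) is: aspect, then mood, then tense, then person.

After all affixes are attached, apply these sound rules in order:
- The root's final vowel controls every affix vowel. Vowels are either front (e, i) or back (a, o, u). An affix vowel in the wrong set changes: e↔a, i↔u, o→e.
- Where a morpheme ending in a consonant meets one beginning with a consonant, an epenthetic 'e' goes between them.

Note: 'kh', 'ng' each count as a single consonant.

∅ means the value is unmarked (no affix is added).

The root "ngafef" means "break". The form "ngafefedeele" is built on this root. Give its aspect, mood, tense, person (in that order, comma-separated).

Segment: ngafef-do-el-e.
aspect: -do → perfective.
mood: ∅ → subjunctive.
tense: -el → present.
person: -e → 2nd person.

perfective, subjunctive, present, 2nd person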